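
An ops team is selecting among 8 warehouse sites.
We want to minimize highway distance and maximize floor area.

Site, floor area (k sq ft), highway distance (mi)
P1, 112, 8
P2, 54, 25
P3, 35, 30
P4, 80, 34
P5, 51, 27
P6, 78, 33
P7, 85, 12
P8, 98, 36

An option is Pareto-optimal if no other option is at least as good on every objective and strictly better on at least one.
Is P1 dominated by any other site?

P2: worse on floor area (54 vs 112).
P3: worse on floor area (35 vs 112).
P4: worse on floor area (80 vs 112).
P5: worse on floor area (51 vs 112).
P6: worse on floor area (78 vs 112).
P7: worse on floor area (85 vs 112).
P8: worse on floor area (98 vs 112).
No option is at least as good as P1 on every objective and strictly better on one.

No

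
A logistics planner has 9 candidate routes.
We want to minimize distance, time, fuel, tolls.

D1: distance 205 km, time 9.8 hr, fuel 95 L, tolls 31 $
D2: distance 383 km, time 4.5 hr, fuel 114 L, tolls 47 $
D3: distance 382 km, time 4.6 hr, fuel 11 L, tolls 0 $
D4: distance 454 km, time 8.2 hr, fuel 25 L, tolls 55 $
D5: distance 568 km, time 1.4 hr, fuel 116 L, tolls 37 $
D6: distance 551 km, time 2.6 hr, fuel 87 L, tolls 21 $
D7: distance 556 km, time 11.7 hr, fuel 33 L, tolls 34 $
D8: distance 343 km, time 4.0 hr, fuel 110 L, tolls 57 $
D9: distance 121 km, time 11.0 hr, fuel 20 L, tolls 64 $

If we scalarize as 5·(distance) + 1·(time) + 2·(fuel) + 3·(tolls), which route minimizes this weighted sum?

D1: 5·205 + 1·9.8 + 2·95 + 3·31 = 1317.8
D2: 5·383 + 1·4.5 + 2·114 + 3·47 = 2288.5
D3: 5·382 + 1·4.6 + 2·11 + 3·0 = 1936.6
D4: 5·454 + 1·8.2 + 2·25 + 3·55 = 2493.2
D5: 5·568 + 1·1.4 + 2·116 + 3·37 = 3184.4
D6: 5·551 + 1·2.6 + 2·87 + 3·21 = 2994.6
D7: 5·556 + 1·11.7 + 2·33 + 3·34 = 2959.7
D8: 5·343 + 1·4.0 + 2·110 + 3·57 = 2110.0
D9: 5·121 + 1·11.0 + 2·20 + 3·64 = 848.0
Lowest: D9 at 848.0.

D9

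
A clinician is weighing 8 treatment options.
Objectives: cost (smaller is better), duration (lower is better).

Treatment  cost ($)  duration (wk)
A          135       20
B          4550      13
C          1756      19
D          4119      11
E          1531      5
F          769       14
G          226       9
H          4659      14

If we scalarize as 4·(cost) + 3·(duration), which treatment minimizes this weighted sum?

A: 4·135 + 3·20 = 600
B: 4·4550 + 3·13 = 18239
C: 4·1756 + 3·19 = 7081
D: 4·4119 + 3·11 = 16509
E: 4·1531 + 3·5 = 6139
F: 4·769 + 3·14 = 3118
G: 4·226 + 3·9 = 931
H: 4·4659 + 3·14 = 18678
Lowest: A at 600.

A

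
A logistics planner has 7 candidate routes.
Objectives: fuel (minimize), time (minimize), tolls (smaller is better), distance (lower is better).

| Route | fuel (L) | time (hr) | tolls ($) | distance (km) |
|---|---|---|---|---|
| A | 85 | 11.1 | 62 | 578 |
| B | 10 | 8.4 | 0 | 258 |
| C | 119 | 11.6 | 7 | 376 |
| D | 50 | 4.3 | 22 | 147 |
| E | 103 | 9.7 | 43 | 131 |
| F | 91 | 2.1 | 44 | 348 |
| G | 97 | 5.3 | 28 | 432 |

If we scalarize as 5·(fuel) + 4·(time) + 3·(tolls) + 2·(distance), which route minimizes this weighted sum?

A: 5·85 + 4·11.1 + 3·62 + 2·578 = 1811.4
B: 5·10 + 4·8.4 + 3·0 + 2·258 = 599.6
C: 5·119 + 4·11.6 + 3·7 + 2·376 = 1414.4
D: 5·50 + 4·4.3 + 3·22 + 2·147 = 627.2
E: 5·103 + 4·9.7 + 3·43 + 2·131 = 944.8
F: 5·91 + 4·2.1 + 3·44 + 2·348 = 1291.4
G: 5·97 + 4·5.3 + 3·28 + 2·432 = 1454.2
Lowest: B at 599.6.

B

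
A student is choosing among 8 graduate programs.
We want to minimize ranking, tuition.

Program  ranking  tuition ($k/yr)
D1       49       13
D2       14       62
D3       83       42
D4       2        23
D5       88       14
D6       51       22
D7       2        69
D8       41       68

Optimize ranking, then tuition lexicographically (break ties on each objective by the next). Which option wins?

First minimize ranking: best is 2, kept {D4, D7}.
Then minimize tuition: best is 23, kept {D4}.

D4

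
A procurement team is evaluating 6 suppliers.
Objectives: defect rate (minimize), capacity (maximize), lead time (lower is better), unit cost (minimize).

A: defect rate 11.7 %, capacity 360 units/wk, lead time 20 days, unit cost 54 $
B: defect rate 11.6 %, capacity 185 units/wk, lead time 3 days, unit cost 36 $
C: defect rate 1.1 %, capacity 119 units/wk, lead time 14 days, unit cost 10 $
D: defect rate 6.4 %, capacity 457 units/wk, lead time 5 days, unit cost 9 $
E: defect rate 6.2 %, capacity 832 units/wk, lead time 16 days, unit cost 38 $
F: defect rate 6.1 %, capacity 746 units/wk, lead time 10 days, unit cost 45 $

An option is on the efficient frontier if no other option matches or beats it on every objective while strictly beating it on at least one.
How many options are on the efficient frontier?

5

A: dominated by D (defect rate 6.4≤11.7, capacity 457≥360, lead time 5≤20, unit cost 9≤54).
B: not dominated (best lead time).
C: not dominated (best defect rate).
D: not dominated (best unit cost).
E: not dominated (best capacity).
F: not dominated.
Pareto-optimal: B, C, D, E, F → 5.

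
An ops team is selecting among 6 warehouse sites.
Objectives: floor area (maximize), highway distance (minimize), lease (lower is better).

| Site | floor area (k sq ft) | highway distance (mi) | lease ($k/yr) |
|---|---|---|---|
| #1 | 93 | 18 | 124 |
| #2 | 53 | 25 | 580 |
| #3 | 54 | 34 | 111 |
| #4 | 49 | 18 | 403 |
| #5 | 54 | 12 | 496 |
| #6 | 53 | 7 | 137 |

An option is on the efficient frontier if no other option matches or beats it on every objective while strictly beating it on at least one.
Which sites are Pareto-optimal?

#1, #3, #5, #6

#1: not dominated (best floor area).
#2: dominated by #1 (floor area 93≥53, highway distance 18≤25, lease 124≤580).
#3: not dominated (best lease).
#4: dominated by #1 (floor area 93≥49, highway distance 18≤18, lease 124≤403).
#5: not dominated.
#6: not dominated (best highway distance).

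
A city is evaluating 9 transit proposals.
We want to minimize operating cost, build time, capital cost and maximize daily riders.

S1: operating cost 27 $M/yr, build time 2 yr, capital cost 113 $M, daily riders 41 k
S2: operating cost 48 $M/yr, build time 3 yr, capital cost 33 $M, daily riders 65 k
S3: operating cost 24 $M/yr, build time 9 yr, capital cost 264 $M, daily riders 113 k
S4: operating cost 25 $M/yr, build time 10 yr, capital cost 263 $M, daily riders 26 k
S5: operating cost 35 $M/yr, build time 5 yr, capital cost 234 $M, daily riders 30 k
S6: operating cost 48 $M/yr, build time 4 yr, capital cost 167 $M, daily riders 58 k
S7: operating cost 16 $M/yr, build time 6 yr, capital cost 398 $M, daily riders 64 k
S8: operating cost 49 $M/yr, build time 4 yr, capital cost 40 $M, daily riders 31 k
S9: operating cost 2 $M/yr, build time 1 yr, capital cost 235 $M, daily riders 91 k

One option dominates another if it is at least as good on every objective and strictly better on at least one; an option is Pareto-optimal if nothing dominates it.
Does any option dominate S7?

Yes

S9 vs S7: operating cost 2≤16, build time 1≤6, capital cost 235≤398, daily riders 91≥64 — S9 is at least as good on every objective and strictly better on at least one, so S9 dominates S7.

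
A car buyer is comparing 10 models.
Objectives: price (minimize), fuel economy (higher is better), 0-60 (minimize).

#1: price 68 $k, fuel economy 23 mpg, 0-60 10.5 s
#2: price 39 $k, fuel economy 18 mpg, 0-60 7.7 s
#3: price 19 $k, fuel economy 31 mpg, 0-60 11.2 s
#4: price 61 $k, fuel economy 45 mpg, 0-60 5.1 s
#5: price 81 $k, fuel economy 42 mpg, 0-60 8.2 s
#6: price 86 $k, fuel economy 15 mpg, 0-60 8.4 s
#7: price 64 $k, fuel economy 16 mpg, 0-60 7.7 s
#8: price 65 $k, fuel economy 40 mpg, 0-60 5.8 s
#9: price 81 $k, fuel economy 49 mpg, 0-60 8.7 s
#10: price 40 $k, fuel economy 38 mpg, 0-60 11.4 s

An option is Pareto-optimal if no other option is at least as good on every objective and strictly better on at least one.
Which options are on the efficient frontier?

#1: dominated by #4 (price 61≤68, fuel economy 45≥23, 0-60 5.1≤10.5).
#2: not dominated.
#3: not dominated (best price).
#4: not dominated (best 0-60).
#5: dominated by #4 (price 61≤81, fuel economy 45≥42, 0-60 5.1≤8.2).
#6: dominated by #2 (price 39≤86, fuel economy 18≥15, 0-60 7.7≤8.4).
#7: dominated by #2 (price 39≤64, fuel economy 18≥16, 0-60 7.7≤7.7).
#8: dominated by #4 (price 61≤65, fuel economy 45≥40, 0-60 5.1≤5.8).
#9: not dominated (best fuel economy).
#10: not dominated.

#2, #3, #4, #9, #10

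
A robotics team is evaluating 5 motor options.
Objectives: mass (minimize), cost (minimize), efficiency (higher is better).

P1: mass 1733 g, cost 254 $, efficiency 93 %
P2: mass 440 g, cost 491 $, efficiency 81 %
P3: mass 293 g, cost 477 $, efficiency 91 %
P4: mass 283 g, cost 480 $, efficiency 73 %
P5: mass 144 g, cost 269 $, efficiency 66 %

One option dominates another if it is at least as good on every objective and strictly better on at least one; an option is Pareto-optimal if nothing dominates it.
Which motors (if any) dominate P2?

P3: mass 293≤440, cost 477≤491, efficiency 91≥81 — dominates P2.
Others (P1, P4, P5) are each worse than P2 on at least one objective.

P3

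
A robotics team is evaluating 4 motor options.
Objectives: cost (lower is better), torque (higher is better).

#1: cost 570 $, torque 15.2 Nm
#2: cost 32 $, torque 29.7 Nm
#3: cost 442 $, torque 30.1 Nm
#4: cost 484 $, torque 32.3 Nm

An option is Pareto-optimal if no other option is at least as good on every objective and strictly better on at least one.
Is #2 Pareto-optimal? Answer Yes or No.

#1: worse on cost (570 vs 32).
#3: worse on cost (442 vs 32).
#4: worse on cost (484 vs 32).
No option is at least as good as #2 on every objective and strictly better on one.

Yes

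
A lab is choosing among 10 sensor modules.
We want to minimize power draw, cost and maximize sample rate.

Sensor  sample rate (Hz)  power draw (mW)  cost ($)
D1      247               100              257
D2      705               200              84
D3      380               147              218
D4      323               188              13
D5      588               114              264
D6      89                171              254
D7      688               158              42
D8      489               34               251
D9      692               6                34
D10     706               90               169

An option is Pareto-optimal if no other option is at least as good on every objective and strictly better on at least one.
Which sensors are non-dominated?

D2, D4, D9, D10

D1: dominated by D8 (sample rate 489≥247, power draw 34≤100, cost 251≤257).
D2: not dominated.
D3: dominated by D9 (sample rate 692≥380, power draw 6≤147, cost 34≤218).
D4: not dominated (best cost).
D5: dominated by D9 (sample rate 692≥588, power draw 6≤114, cost 34≤264).
D6: dominated by D3 (sample rate 380≥89, power draw 147≤171, cost 218≤254).
D7: dominated by D9 (sample rate 692≥688, power draw 6≤158, cost 34≤42).
D8: dominated by D9 (sample rate 692≥489, power draw 6≤34, cost 34≤251).
D9: not dominated (best power draw).
D10: not dominated (best sample rate).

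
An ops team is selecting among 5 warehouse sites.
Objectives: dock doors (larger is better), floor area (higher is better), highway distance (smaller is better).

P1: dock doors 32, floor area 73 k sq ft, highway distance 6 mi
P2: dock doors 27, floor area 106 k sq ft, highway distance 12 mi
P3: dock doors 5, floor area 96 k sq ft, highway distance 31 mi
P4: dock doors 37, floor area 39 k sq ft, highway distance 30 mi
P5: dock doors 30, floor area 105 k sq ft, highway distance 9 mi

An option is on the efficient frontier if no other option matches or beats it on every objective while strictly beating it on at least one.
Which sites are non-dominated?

P1: not dominated (best highway distance).
P2: not dominated (best floor area).
P3: dominated by P2 (dock doors 27≥5, floor area 106≥96, highway distance 12≤31).
P4: not dominated (best dock doors).
P5: not dominated.

P1, P2, P4, P5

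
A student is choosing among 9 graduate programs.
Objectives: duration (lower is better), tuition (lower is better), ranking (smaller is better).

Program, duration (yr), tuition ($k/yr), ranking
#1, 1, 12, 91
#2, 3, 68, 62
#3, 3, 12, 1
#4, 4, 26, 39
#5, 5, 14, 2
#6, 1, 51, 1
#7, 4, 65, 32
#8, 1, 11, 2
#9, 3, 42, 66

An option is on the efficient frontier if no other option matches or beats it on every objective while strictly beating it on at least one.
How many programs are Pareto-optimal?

3

#1: dominated by #8 (duration 1≤1, tuition 11≤12, ranking 2≤91).
#2: dominated by #3 (duration 3≤3, tuition 12≤68, ranking 1≤62).
#3: not dominated.
#4: dominated by #3 (duration 3≤4, tuition 12≤26, ranking 1≤39).
#5: dominated by #3 (duration 3≤5, tuition 12≤14, ranking 1≤2).
#6: not dominated.
#7: dominated by #3 (duration 3≤4, tuition 12≤65, ranking 1≤32).
#8: not dominated (best tuition).
#9: dominated by #3 (duration 3≤3, tuition 12≤42, ranking 1≤66).
Pareto-optimal: #3, #6, #8 → 3.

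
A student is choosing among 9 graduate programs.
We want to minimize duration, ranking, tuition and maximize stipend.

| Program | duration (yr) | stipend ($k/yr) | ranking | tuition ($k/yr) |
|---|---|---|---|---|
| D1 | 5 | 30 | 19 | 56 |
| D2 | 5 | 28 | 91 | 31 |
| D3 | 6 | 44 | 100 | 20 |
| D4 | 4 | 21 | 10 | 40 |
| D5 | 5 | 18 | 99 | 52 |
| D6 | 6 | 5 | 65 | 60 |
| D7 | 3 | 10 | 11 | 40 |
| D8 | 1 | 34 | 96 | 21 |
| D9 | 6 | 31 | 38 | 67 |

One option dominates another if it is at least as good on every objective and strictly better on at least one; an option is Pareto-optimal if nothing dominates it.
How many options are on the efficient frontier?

7

D1: not dominated.
D2: not dominated.
D3: not dominated (best stipend).
D4: not dominated (best ranking).
D5: dominated by D2 (duration 5≤5, stipend 28≥18, ranking 91≤99, tuition 31≤52).
D6: dominated by D1 (duration 5≤6, stipend 30≥5, ranking 19≤65, tuition 56≤60).
D7: not dominated.
D8: not dominated (best duration).
D9: not dominated.
Pareto-optimal: D1, D2, D3, D4, D7, D8, D9 → 7.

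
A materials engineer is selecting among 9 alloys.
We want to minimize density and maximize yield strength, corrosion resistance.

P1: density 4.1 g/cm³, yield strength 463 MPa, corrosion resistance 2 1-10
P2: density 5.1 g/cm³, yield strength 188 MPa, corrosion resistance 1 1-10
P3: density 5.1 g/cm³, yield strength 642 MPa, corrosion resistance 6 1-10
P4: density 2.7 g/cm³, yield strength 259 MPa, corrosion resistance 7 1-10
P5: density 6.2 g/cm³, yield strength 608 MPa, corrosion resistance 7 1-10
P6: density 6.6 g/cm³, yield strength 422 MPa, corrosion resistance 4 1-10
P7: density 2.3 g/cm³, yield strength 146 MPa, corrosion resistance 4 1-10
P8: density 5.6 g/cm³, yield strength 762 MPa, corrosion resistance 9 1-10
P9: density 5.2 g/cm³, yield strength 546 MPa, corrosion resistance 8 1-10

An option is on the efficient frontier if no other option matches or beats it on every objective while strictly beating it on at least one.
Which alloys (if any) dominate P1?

none

P2: worse on density (5.1 vs 4.1).
P3: worse on density (5.1 vs 4.1).
P4: worse on yield strength (259 vs 463).
P5: worse on density (6.2 vs 4.1).
P6: worse on density (6.6 vs 4.1).
P7: worse on yield strength (146 vs 463).
P8: worse on density (5.6 vs 4.1).
P9: worse on density (5.2 vs 4.1).
No option dominates P1.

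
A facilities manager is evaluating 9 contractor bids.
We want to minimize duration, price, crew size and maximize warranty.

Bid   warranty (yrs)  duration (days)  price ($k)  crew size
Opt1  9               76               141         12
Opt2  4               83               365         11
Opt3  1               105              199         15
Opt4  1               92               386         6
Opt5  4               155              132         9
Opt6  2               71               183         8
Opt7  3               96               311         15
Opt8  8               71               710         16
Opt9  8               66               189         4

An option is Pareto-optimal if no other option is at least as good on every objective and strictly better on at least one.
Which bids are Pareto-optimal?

Opt1, Opt5, Opt6, Opt9

Opt1: not dominated (best warranty).
Opt2: dominated by Opt9 (warranty 8≥4, duration 66≤83, price 189≤365, crew size 4≤11).
Opt3: dominated by Opt1 (warranty 9≥1, duration 76≤105, price 141≤199, crew size 12≤15).
Opt4: dominated by Opt9 (warranty 8≥1, duration 66≤92, price 189≤386, crew size 4≤6).
Opt5: not dominated (best price).
Opt6: not dominated.
Opt7: dominated by Opt1 (warranty 9≥3, duration 76≤96, price 141≤311, crew size 12≤15).
Opt8: dominated by Opt9 (warranty 8≥8, duration 66≤71, price 189≤710, crew size 4≤16).
Opt9: not dominated (best duration).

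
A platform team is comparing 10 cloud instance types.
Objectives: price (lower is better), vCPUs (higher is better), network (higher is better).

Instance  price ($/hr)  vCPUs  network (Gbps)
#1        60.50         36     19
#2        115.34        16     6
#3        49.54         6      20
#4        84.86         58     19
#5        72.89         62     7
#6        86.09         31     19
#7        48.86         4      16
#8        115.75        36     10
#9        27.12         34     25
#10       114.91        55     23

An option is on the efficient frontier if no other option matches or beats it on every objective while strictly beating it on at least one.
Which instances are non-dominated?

#1: not dominated.
#2: dominated by #1 (price 60.50≤115.34, vCPUs 36≥16, network 19≥6).
#3: dominated by #9 (price 27.12≤49.54, vCPUs 34≥6, network 25≥20).
#4: not dominated.
#5: not dominated (best vCPUs).
#6: dominated by #1 (price 60.50≤86.09, vCPUs 36≥31, network 19≥19).
#7: dominated by #9 (price 27.12≤48.86, vCPUs 34≥4, network 25≥16).
#8: dominated by #1 (price 60.50≤115.75, vCPUs 36≥36, network 19≥10).
#9: not dominated (best price).
#10: not dominated.

#1, #4, #5, #9, #10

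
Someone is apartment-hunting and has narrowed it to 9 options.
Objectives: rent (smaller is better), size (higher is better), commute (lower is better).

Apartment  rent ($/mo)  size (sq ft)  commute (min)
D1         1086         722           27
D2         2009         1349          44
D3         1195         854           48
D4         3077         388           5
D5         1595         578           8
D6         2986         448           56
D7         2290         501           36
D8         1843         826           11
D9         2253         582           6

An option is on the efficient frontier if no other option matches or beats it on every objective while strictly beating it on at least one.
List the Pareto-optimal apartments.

D1, D2, D3, D4, D5, D8, D9

D1: not dominated (best rent).
D2: not dominated (best size).
D3: not dominated.
D4: not dominated (best commute).
D5: not dominated.
D6: dominated by D1 (rent 1086≤2986, size 722≥448, commute 27≤56).
D7: dominated by D1 (rent 1086≤2290, size 722≥501, commute 27≤36).
D8: not dominated.
D9: not dominated.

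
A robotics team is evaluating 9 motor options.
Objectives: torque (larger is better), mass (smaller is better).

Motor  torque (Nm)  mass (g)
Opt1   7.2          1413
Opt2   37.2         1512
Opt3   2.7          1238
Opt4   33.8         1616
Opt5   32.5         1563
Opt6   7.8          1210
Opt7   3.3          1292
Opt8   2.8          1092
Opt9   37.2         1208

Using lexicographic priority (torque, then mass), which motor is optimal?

Opt9

First maximize torque: best is 37.2, kept {Opt2, Opt9}.
Then minimize mass: best is 1208, kept {Opt9}.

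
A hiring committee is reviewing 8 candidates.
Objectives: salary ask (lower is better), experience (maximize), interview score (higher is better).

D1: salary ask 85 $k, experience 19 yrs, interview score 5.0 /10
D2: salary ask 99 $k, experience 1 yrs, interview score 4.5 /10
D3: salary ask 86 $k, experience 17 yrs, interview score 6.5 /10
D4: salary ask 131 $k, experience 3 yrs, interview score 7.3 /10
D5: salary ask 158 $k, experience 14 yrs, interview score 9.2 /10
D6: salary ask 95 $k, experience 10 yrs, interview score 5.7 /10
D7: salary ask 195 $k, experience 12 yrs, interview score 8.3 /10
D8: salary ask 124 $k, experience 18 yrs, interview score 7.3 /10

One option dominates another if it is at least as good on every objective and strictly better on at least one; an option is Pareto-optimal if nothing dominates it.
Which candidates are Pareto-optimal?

D1, D3, D5, D8

D1: not dominated (best salary ask).
D2: dominated by D1 (salary ask 85≤99, experience 19≥1, interview score 5.0≥4.5).
D3: not dominated.
D4: dominated by D8 (salary ask 124≤131, experience 18≥3, interview score 7.3≥7.3).
D5: not dominated (best interview score).
D6: dominated by D3 (salary ask 86≤95, experience 17≥10, interview score 6.5≥5.7).
D7: dominated by D5 (salary ask 158≤195, experience 14≥12, interview score 9.2≥8.3).
D8: not dominated.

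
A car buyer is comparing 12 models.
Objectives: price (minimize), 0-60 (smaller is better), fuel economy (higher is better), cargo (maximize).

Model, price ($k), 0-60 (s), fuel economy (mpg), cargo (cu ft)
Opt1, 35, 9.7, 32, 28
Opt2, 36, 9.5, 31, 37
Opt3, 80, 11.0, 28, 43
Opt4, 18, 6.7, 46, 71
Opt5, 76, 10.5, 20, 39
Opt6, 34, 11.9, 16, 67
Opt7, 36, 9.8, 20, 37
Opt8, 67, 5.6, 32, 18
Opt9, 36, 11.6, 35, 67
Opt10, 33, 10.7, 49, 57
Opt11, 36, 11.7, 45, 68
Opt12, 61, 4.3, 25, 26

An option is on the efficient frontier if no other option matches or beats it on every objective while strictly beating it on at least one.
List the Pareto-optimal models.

Opt1: dominated by Opt4 (price 18≤35, 0-60 6.7≤9.7, fuel economy 46≥32, cargo 71≥28).
Opt2: dominated by Opt4 (price 18≤36, 0-60 6.7≤9.5, fuel economy 46≥31, cargo 71≥37).
Opt3: dominated by Opt4 (price 18≤80, 0-60 6.7≤11.0, fuel economy 46≥28, cargo 71≥43).
Opt4: not dominated (best price).
Opt5: dominated by Opt4 (price 18≤76, 0-60 6.7≤10.5, fuel economy 46≥20, cargo 71≥39).
Opt6: dominated by Opt4 (price 18≤34, 0-60 6.7≤11.9, fuel economy 46≥16, cargo 71≥67).
Opt7: dominated by Opt2 (price 36≤36, 0-60 9.5≤9.8, fuel economy 31≥20, cargo 37≥37).
Opt8: not dominated.
Opt9: dominated by Opt4 (price 18≤36, 0-60 6.7≤11.6, fuel economy 46≥35, cargo 71≥67).
Opt10: not dominated (best fuel economy).
Opt11: dominated by Opt4 (price 18≤36, 0-60 6.7≤11.7, fuel economy 46≥45, cargo 71≥68).
Opt12: not dominated (best 0-60).

Opt4, Opt8, Opt10, Opt12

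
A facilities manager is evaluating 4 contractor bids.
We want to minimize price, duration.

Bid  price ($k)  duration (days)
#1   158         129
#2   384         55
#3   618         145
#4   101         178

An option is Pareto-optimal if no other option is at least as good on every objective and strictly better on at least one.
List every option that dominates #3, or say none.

#1, #2

#1: price 158≤618, duration 129≤145 — dominates #3.
#2: price 384≤618, duration 55≤145 — dominates #3.
Others (#4) are each worse than #3 on at least one objective.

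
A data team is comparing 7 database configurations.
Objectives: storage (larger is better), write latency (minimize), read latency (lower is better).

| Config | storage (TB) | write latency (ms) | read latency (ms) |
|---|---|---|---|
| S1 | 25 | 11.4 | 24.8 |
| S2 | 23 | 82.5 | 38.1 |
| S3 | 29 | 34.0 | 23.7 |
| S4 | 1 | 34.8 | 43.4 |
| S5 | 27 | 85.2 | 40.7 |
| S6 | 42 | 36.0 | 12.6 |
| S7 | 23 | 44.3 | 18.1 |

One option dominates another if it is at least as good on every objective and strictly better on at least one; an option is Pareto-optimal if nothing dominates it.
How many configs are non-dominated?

3

S1: not dominated (best write latency).
S2: dominated by S1 (storage 25≥23, write latency 11.4≤82.5, read latency 24.8≤38.1).
S3: not dominated.
S4: dominated by S1 (storage 25≥1, write latency 11.4≤34.8, read latency 24.8≤43.4).
S5: dominated by S3 (storage 29≥27, write latency 34.0≤85.2, read latency 23.7≤40.7).
S6: not dominated (best storage).
S7: dominated by S6 (storage 42≥23, write latency 36.0≤44.3, read latency 12.6≤18.1).
Pareto-optimal: S1, S3, S6 → 3.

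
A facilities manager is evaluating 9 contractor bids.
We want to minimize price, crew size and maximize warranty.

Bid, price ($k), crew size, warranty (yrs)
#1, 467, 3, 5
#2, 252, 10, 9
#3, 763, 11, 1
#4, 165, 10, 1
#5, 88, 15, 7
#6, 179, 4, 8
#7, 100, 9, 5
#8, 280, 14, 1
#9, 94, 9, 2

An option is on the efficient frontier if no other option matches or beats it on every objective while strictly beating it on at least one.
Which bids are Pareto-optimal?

#1, #2, #5, #6, #7, #9

#1: not dominated (best crew size).
#2: not dominated (best warranty).
#3: dominated by #1 (price 467≤763, crew size 3≤11, warranty 5≥1).
#4: dominated by #7 (price 100≤165, crew size 9≤10, warranty 5≥1).
#5: not dominated (best price).
#6: not dominated.
#7: not dominated.
#8: dominated by #2 (price 252≤280, crew size 10≤14, warranty 9≥1).
#9: not dominated.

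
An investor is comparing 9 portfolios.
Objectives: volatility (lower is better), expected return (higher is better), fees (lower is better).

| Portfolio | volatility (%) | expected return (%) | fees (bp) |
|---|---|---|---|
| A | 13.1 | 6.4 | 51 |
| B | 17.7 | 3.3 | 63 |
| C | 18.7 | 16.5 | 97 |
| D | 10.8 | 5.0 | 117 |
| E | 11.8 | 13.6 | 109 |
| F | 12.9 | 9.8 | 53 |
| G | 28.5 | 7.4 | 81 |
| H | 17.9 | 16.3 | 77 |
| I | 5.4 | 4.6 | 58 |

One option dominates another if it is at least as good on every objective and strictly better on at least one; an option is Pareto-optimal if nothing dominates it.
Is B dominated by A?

A vs B: volatility 13.1≤17.7, expected return 6.4≥3.3, fees 51≤63 — A is at least as good on every objective with at least one strict improvement.

Yes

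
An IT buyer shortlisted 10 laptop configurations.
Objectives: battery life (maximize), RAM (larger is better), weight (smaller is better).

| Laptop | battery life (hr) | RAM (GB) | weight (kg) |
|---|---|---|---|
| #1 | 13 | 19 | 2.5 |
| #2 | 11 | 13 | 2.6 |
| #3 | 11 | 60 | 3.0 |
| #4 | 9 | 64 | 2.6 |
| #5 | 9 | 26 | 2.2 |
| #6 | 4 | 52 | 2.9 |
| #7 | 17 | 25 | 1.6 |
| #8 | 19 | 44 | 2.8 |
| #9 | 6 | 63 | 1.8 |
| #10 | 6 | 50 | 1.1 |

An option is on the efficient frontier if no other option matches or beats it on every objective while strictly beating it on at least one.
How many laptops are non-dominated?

7

#1: dominated by #7 (battery life 17≥13, RAM 25≥19, weight 1.6≤2.5).
#2: dominated by #1 (battery life 13≥11, RAM 19≥13, weight 2.5≤2.6).
#3: not dominated.
#4: not dominated (best RAM).
#5: not dominated.
#6: dominated by #4 (battery life 9≥4, RAM 64≥52, weight 2.6≤2.9).
#7: not dominated.
#8: not dominated (best battery life).
#9: not dominated.
#10: not dominated (best weight).
Pareto-optimal: #3, #4, #5, #7, #8, #9, #10 → 7.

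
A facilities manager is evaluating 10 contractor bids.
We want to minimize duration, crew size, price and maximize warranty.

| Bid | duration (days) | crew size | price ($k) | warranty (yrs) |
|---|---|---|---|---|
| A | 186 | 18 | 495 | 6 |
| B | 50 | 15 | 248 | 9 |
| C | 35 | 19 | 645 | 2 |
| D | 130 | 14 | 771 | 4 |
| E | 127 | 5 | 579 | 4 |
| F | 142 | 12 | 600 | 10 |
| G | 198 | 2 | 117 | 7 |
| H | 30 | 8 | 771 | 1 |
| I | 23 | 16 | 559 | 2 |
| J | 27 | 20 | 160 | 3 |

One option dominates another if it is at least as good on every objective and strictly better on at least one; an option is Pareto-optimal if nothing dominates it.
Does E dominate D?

Yes

E vs D: duration 127≤130, crew size 5≤14, price 579≤771, warranty 4≥4 — E is at least as good on every objective with at least one strict improvement.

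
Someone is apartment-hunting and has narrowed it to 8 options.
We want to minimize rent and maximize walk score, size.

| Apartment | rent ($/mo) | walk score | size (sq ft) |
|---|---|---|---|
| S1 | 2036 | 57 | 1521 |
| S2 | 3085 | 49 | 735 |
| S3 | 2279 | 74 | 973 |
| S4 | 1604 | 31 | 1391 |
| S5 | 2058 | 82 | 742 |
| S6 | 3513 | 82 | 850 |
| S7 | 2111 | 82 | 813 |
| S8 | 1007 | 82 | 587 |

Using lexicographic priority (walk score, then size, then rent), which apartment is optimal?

First maximize walk score: best is 82, kept {S5, S6, S7, S8}.
Then maximize size: best is 850, kept {S6}.

S6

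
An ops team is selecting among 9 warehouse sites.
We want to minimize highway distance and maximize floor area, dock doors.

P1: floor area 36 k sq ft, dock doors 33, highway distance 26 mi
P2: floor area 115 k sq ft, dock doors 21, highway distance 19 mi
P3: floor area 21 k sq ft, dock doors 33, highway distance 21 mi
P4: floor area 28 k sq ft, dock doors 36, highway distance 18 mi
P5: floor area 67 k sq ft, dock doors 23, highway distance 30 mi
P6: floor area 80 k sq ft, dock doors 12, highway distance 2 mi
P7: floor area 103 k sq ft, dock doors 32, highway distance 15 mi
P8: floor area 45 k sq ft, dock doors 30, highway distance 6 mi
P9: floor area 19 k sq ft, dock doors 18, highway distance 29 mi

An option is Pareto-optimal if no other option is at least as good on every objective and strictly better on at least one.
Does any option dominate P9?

P1 vs P9: floor area 36≥19, dock doors 33≥18, highway distance 26≤29 — P1 is at least as good on every objective and strictly better on at least one, so P1 dominates P9.

Yes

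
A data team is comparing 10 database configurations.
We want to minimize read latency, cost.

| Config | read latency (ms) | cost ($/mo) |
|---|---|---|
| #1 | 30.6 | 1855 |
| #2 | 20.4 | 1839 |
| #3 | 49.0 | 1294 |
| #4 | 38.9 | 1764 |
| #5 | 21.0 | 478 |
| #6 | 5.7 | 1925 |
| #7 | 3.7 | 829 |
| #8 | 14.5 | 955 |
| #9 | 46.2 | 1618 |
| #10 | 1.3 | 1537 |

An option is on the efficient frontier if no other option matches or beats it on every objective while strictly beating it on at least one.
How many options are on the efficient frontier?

3

#1: dominated by #2 (read latency 20.4≤30.6, cost 1839≤1855).
#2: dominated by #7 (read latency 3.7≤20.4, cost 829≤1839).
#3: dominated by #5 (read latency 21.0≤49.0, cost 478≤1294).
#4: dominated by #5 (read latency 21.0≤38.9, cost 478≤1764).
#5: not dominated (best cost).
#6: dominated by #7 (read latency 3.7≤5.7, cost 829≤1925).
#7: not dominated.
#8: dominated by #7 (read latency 3.7≤14.5, cost 829≤955).
#9: dominated by #5 (read latency 21.0≤46.2, cost 478≤1618).
#10: not dominated (best read latency).
Pareto-optimal: #5, #7, #10 → 3.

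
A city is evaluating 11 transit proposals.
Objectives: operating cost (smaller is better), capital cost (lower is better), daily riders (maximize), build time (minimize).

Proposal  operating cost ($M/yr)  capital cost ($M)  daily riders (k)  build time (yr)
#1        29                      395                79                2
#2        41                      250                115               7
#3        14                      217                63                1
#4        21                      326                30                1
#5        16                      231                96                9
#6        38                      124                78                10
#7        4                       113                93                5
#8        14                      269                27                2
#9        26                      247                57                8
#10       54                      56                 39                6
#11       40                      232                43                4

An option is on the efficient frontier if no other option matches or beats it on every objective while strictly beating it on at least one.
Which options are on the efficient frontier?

#1: not dominated.
#2: not dominated (best daily riders).
#3: not dominated.
#4: dominated by #3 (operating cost 14≤21, capital cost 217≤326, daily riders 63≥30, build time 1≤1).
#5: not dominated.
#6: dominated by #7 (operating cost 4≤38, capital cost 113≤124, daily riders 93≥78, build time 5≤10).
#7: not dominated (best operating cost).
#8: dominated by #3 (operating cost 14≤14, capital cost 217≤269, daily riders 63≥27, build time 1≤2).
#9: dominated by #3 (operating cost 14≤26, capital cost 217≤247, daily riders 63≥57, build time 1≤8).
#10: not dominated (best capital cost).
#11: dominated by #3 (operating cost 14≤40, capital cost 217≤232, daily riders 63≥43, build time 1≤4).

#1, #2, #3, #5, #7, #10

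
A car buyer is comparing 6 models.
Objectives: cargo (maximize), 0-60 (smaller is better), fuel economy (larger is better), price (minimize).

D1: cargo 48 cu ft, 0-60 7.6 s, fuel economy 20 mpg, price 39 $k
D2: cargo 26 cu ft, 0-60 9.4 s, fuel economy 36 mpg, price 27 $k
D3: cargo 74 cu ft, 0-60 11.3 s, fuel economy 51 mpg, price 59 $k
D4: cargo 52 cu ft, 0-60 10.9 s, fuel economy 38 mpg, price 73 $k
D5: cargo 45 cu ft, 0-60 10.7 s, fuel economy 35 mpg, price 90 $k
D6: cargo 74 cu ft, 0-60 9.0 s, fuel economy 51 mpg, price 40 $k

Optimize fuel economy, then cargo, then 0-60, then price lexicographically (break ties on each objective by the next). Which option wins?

First maximize fuel economy: best is 51, kept {D3, D6}.
Then maximize cargo: best is 74, kept {D3, D6}.
Then minimize 0-60: best is 9.0, kept {D6}.

D6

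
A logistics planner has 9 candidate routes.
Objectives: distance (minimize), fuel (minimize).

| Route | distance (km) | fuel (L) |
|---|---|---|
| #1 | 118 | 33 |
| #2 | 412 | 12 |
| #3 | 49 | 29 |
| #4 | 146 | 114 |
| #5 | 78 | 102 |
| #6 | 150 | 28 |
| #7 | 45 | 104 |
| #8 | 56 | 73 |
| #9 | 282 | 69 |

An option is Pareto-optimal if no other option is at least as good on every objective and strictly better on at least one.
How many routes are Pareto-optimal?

4

#1: dominated by #3 (distance 49≤118, fuel 29≤33).
#2: not dominated (best fuel).
#3: not dominated.
#4: dominated by #1 (distance 118≤146, fuel 33≤114).
#5: dominated by #3 (distance 49≤78, fuel 29≤102).
#6: not dominated.
#7: not dominated (best distance).
#8: dominated by #3 (distance 49≤56, fuel 29≤73).
#9: dominated by #1 (distance 118≤282, fuel 33≤69).
Pareto-optimal: #2, #3, #6, #7 → 4.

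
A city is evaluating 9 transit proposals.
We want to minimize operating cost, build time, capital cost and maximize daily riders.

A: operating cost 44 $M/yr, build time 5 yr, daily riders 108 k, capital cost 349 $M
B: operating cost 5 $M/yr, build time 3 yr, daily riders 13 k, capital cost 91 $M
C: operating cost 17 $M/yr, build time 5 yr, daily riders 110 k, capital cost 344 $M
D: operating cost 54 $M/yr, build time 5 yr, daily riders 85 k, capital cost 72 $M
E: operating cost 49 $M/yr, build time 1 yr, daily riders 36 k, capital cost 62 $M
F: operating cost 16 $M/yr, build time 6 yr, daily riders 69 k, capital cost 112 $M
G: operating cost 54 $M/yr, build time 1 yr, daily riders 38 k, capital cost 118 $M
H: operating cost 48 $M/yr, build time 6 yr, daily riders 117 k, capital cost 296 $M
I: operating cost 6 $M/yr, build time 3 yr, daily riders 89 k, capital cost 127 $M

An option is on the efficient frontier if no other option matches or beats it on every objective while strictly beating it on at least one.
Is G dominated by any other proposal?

No

A: worse on build time (5 vs 1).
B: worse on build time (3 vs 1).
C: worse on build time (5 vs 1).
D: worse on build time (5 vs 1).
E: worse on daily riders (36 vs 38).
F: worse on build time (6 vs 1).
H: worse on build time (6 vs 1).
I: worse on build time (3 vs 1).
No option is at least as good as G on every objective and strictly better on one.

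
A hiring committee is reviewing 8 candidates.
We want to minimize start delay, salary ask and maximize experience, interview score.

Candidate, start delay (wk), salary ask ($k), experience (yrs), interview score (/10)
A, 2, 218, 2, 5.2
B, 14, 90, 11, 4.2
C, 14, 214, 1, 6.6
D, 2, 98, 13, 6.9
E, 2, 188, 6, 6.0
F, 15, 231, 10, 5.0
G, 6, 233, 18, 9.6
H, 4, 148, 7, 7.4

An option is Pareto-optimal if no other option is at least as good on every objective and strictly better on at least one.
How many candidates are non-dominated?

A: dominated by D (start delay 2≤2, salary ask 98≤218, experience 13≥2, interview score 6.9≥5.2).
B: not dominated (best salary ask).
C: dominated by D (start delay 2≤14, salary ask 98≤214, experience 13≥1, interview score 6.9≥6.6).
D: not dominated.
E: dominated by D (start delay 2≤2, salary ask 98≤188, experience 13≥6, interview score 6.9≥6.0).
F: dominated by D (start delay 2≤15, salary ask 98≤231, experience 13≥10, interview score 6.9≥5.0).
G: not dominated (best experience).
H: not dominated.
Pareto-optimal: B, D, G, H → 4.

4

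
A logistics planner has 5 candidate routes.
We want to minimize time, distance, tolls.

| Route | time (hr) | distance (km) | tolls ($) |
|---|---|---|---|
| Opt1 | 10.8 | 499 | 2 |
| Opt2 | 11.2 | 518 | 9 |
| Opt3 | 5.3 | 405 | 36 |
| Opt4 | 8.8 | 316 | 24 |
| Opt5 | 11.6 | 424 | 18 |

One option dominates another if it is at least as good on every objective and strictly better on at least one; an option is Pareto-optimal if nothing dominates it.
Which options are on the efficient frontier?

Opt1, Opt3, Opt4, Opt5

Opt1: not dominated (best tolls).
Opt2: dominated by Opt1 (time 10.8≤11.2, distance 499≤518, tolls 2≤9).
Opt3: not dominated (best time).
Opt4: not dominated (best distance).
Opt5: not dominated.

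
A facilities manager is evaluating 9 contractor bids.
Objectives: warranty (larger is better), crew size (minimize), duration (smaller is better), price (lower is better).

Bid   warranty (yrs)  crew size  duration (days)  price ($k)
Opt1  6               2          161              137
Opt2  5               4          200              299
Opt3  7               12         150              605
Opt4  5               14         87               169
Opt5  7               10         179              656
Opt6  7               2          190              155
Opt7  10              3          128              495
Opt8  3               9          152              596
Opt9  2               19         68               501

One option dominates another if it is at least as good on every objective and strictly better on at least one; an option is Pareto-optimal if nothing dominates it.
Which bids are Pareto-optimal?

Opt1: not dominated (best price).
Opt2: dominated by Opt1 (warranty 6≥5, crew size 2≤4, duration 161≤200, price 137≤299).
Opt3: dominated by Opt7 (warranty 10≥7, crew size 3≤12, duration 128≤150, price 495≤605).
Opt4: not dominated.
Opt5: dominated by Opt7 (warranty 10≥7, crew size 3≤10, duration 128≤179, price 495≤656).
Opt6: not dominated.
Opt7: not dominated (best warranty).
Opt8: dominated by Opt7 (warranty 10≥3, crew size 3≤9, duration 128≤152, price 495≤596).
Opt9: not dominated (best duration).

Opt1, Opt4, Opt6, Opt7, Opt9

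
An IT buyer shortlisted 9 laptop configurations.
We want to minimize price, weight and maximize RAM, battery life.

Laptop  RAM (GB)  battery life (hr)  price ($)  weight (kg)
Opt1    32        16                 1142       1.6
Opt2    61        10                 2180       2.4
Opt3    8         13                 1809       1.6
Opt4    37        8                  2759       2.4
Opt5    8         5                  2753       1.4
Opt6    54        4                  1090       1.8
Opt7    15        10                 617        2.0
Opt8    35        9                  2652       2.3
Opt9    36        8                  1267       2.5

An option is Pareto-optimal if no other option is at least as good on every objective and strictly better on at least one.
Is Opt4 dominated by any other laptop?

Yes

Opt2 vs Opt4: RAM 61≥37, battery life 10≥8, price 2180≤2759, weight 2.4≤2.4 — Opt2 is at least as good on every objective and strictly better on at least one, so Opt2 dominates Opt4.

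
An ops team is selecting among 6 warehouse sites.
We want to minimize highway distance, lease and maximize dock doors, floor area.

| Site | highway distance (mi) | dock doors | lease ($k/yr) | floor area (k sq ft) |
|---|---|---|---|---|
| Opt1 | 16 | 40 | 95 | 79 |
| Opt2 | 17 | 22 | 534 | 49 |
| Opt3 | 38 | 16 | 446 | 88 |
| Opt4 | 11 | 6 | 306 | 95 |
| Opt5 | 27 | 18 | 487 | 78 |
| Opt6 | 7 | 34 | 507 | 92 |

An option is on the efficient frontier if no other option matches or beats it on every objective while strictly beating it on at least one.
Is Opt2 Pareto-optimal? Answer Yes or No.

Opt1 vs Opt2: highway distance 16≤17, dock doors 40≥22, lease 95≤534, floor area 79≥49 — Opt1 is at least as good on every objective and strictly better on at least one, so Opt1 dominates Opt2.

No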